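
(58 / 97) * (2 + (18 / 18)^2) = 1.79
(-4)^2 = 16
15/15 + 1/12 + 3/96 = 107/96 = 1.11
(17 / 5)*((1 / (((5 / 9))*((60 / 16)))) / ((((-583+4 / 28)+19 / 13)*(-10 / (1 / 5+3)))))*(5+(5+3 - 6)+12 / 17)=1144416 / 165334375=0.01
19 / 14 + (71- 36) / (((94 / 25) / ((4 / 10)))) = 3343 / 658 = 5.08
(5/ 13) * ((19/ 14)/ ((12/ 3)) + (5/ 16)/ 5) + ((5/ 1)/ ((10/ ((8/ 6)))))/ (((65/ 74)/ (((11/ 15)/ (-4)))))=0.02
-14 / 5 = -2.80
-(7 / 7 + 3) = -4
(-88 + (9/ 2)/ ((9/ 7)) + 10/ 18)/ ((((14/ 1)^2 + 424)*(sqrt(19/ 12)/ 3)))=-1511*sqrt(57)/ 35340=-0.32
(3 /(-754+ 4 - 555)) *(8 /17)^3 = -512 /2137155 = -0.00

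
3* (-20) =-60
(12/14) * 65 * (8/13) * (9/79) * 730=1576800/553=2851.36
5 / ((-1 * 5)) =-1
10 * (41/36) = 205/18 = 11.39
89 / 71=1.25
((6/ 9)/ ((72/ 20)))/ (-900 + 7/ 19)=-0.00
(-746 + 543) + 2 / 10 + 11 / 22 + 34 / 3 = -190.97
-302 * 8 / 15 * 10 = -4832 / 3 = -1610.67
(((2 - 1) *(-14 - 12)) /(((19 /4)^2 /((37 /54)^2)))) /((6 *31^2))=-71188 /758716227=-0.00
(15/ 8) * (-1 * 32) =-60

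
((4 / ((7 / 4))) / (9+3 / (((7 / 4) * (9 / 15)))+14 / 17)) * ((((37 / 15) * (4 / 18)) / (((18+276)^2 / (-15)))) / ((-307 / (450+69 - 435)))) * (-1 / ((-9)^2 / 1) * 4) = -0.00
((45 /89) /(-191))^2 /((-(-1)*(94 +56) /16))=216 /288966001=0.00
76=76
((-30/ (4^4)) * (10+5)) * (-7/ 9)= 175/ 128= 1.37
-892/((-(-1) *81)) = -892/81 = -11.01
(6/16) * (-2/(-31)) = 0.02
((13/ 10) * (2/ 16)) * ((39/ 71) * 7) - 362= -2052611/ 5680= -361.38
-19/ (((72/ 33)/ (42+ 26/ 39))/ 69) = -25637.33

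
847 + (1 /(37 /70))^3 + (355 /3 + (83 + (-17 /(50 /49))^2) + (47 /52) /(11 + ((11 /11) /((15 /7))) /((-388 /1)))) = 421331833017057119 /316138922677500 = 1332.74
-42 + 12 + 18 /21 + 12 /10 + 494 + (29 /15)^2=739927 /1575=469.79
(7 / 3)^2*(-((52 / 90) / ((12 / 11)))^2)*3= -1002001 / 218700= -4.58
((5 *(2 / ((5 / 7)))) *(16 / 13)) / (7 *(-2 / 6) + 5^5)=84 / 15223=0.01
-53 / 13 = -4.08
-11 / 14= -0.79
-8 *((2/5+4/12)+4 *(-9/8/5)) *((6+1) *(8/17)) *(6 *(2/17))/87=896/25143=0.04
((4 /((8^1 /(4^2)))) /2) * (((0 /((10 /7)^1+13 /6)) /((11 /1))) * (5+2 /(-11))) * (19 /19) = 0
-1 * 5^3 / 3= -125 / 3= -41.67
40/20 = 2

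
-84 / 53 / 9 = -28 / 159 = -0.18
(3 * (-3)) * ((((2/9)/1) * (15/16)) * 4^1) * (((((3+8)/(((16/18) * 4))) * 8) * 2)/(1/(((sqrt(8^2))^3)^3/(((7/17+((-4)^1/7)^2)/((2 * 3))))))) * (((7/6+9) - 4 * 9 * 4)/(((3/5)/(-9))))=-812929783546255.61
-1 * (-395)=395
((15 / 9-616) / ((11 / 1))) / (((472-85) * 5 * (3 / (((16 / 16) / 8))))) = -1843 / 1532520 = -0.00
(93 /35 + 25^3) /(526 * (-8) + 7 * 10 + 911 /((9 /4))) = -2461356 /587965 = -4.19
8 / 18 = 4 / 9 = 0.44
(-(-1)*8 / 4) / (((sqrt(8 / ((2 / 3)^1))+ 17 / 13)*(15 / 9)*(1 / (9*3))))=6.79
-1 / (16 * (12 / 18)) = -3 / 32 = -0.09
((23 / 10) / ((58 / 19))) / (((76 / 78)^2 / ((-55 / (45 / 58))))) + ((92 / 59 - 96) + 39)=-5008623 / 44840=-111.70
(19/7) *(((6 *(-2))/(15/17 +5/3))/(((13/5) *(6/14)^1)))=-1938/169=-11.47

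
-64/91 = -0.70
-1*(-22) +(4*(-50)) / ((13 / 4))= -514 / 13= -39.54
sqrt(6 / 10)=sqrt(15) / 5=0.77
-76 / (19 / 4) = -16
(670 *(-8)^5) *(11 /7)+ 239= -241498487 /7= -34499783.86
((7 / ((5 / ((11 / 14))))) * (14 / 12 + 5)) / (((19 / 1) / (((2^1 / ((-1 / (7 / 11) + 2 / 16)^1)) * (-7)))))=79772 / 23085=3.46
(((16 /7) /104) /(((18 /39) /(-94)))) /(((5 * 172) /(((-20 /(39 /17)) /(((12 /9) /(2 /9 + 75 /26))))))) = 0.11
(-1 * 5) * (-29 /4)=36.25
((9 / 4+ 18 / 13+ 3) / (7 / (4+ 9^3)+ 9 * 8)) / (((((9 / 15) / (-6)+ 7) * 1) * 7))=18325 / 9606506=0.00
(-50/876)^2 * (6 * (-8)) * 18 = -2.81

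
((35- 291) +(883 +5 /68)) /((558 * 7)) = 42641 /265608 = 0.16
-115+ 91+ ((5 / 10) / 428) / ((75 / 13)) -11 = -2246987 / 64200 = -35.00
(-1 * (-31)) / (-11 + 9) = -31 / 2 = -15.50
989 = 989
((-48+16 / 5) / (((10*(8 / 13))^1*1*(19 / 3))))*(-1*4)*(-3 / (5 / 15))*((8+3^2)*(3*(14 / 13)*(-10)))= 2159136 / 95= 22727.75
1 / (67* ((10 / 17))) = 17 / 670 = 0.03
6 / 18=1 / 3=0.33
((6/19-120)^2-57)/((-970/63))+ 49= -307323107/350170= -877.64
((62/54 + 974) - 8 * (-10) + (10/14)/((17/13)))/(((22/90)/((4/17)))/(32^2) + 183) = 69467054080/12041876679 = 5.77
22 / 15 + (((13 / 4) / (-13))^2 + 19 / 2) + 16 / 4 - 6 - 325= -75833 / 240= -315.97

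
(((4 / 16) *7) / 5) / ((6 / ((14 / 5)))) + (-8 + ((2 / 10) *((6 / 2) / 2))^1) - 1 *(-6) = -461 / 300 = -1.54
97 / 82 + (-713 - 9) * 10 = -591943 / 82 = -7218.82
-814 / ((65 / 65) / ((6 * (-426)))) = 2080584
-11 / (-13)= 11 / 13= 0.85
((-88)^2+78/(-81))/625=209062/16875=12.39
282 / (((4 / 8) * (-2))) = -282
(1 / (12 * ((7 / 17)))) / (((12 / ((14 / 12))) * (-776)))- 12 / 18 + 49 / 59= 6480149 / 39557376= 0.16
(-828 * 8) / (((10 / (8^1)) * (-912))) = 552 / 95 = 5.81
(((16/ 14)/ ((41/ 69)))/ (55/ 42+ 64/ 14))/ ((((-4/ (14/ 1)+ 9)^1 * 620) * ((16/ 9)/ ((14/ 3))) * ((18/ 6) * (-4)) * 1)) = -10143/ 766006280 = -0.00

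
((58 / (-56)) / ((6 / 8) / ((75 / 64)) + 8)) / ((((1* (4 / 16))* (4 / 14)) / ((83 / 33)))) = -60175 / 14256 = -4.22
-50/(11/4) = -200/11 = -18.18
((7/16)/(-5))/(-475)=7/38000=0.00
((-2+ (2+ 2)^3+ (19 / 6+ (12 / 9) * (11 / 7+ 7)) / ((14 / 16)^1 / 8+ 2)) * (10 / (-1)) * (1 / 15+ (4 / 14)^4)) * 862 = -889608870424 / 20420505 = -43564.49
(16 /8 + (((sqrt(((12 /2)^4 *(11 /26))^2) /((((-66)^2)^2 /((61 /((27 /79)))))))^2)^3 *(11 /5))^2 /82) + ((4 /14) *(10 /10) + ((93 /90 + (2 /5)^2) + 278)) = 14780686815728566885212267015328530632604561863612472347225244310159970108503 /52510788780743200811606988817889868553088007256613472949071445494367641600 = 281.48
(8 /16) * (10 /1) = 5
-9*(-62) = 558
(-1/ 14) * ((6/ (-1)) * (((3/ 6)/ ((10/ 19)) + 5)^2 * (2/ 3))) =2023/ 200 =10.12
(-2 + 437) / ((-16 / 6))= -1305 / 8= -163.12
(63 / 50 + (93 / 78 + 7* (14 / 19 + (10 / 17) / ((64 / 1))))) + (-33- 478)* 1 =-1690770883 / 3359200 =-503.33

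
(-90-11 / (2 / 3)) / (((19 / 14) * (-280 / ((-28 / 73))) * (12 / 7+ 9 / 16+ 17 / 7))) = -0.02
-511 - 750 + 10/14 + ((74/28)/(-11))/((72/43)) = -13975639/11088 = -1260.43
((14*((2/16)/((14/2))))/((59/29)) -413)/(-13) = 97439/3068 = 31.76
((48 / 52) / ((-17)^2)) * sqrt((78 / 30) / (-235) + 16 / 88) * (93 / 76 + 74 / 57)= 115 * sqrt(1141019) / 36905011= 0.00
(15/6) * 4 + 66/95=1016/95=10.69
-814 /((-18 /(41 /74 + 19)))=15917 /18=884.28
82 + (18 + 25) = 125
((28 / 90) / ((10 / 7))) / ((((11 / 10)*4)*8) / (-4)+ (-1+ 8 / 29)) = -1421 / 62145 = -0.02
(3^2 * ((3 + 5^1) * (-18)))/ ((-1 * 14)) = 648/ 7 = 92.57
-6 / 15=-2 / 5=-0.40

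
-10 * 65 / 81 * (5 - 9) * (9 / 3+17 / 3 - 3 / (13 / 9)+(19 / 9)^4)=451246400 / 531441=849.10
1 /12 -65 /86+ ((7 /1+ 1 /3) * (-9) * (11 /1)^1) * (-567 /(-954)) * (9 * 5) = -531036571 /27348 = -19417.75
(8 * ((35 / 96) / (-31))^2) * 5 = 6125 / 1107072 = 0.01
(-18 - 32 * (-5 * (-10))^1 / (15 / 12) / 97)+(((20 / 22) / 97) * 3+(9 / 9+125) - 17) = 83047 / 1067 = 77.83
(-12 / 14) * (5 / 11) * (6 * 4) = -720 / 77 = -9.35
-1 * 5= -5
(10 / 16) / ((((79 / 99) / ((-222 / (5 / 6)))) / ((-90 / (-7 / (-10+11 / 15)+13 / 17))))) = 3505545945 / 283768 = 12353.56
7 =7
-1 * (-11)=11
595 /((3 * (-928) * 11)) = -595 /30624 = -0.02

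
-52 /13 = -4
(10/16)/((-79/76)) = -0.60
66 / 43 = 1.53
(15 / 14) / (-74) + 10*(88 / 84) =4645 / 444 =10.46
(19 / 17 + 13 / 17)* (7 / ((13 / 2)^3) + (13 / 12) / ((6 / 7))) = 815836 / 336141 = 2.43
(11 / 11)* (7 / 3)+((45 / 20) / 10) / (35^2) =343027 / 147000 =2.33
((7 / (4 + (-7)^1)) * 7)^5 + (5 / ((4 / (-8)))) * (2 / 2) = -282477679 / 243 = -1162459.58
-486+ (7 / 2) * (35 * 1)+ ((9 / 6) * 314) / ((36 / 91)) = 9925 / 12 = 827.08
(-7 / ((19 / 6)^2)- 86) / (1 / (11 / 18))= -52.98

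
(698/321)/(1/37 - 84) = -0.03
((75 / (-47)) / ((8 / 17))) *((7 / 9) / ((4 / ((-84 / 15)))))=4165 / 1128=3.69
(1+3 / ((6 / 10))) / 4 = 3 / 2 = 1.50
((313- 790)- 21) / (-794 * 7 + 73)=498 / 5485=0.09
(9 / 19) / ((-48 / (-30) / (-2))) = -0.59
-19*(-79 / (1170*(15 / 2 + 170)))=1501 / 207675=0.01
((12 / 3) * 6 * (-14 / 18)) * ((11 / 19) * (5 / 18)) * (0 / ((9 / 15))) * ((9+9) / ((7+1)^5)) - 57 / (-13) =57 / 13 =4.38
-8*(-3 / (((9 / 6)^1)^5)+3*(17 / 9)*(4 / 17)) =-608 / 81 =-7.51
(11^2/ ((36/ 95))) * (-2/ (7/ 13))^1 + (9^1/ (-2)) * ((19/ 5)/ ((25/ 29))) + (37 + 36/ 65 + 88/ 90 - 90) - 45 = -14813622/ 11375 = -1302.30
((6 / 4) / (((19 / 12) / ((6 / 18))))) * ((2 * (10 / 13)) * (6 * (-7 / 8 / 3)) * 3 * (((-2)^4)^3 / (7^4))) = -368640 / 84721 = -4.35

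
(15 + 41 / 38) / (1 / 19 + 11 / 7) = 4277 / 432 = 9.90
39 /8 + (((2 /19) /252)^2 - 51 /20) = 133251247 /57312360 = 2.33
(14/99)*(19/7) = 38/99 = 0.38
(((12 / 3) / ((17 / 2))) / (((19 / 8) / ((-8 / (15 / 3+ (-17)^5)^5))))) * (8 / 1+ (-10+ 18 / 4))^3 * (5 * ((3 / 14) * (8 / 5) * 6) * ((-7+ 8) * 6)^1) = 0.00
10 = 10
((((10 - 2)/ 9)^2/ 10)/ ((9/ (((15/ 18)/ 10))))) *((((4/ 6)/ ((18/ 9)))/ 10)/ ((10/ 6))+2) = 0.00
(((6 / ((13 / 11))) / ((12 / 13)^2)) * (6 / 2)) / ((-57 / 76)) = -143 / 6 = -23.83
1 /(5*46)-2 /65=-0.03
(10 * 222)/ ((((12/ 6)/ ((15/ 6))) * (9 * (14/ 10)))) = 4625/ 21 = 220.24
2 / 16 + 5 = 41 / 8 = 5.12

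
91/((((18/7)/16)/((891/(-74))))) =-252252/37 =-6817.62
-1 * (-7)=7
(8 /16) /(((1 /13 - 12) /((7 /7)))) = -13 /310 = -0.04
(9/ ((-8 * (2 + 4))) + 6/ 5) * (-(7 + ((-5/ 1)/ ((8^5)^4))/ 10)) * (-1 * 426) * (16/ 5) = 278478966065747032259739/ 28823037615171174400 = 9661.68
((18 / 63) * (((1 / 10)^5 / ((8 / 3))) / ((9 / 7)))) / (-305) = -1 / 366000000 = -0.00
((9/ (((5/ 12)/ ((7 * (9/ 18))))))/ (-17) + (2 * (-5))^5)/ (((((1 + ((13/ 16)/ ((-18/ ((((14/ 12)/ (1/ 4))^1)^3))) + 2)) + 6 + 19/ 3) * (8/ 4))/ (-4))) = 16524734832/ 887825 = 18612.60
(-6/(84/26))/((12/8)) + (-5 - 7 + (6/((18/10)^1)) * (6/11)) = -2638/231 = -11.42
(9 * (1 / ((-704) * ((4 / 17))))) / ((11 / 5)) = -765 / 30976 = -0.02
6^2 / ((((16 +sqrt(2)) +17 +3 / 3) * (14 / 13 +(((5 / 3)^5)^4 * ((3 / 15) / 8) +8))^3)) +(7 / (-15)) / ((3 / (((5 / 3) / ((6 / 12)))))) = -128116688820566079571604290986198498270521235166 / 247082187102109557823592442158400996869657037411-858317181517670391898259279547773952 * sqrt(2) / 9151192114892946586058979339200036921098408793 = -0.52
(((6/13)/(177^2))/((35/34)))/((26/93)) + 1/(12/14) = 144137129/123540690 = 1.17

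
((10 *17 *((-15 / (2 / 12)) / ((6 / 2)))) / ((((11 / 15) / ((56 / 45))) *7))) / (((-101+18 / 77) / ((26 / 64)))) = 38675 / 7759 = 4.98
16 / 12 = 4 / 3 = 1.33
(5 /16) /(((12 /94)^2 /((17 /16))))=187765 /9216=20.37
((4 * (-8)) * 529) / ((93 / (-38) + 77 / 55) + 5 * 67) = -3216320 / 63451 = -50.69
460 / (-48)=-115 / 12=-9.58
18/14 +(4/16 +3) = 127/28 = 4.54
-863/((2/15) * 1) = -12945/2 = -6472.50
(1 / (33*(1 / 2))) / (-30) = -1 / 495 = -0.00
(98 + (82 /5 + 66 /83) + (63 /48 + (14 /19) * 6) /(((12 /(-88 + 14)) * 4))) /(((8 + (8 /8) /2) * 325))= 8257149 /214472000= 0.04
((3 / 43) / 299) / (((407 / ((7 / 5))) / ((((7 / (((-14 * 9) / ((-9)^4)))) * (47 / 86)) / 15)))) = -239841 / 22501035700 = -0.00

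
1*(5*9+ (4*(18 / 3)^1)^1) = 69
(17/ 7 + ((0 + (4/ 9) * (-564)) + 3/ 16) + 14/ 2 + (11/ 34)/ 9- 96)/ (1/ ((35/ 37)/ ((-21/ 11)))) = 317629565/ 1902096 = 166.99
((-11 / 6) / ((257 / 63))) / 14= -33 / 1028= -0.03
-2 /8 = -1 /4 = -0.25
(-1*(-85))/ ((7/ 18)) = 1530/ 7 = 218.57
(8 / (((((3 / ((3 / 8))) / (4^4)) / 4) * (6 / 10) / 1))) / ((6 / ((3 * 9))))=7680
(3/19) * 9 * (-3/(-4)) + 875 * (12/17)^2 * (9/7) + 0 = 12335409/21964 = 561.62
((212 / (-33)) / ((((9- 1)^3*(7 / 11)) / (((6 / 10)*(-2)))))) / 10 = 53 / 22400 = 0.00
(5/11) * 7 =35/11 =3.18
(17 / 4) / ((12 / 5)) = 85 / 48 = 1.77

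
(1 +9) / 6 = 5 / 3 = 1.67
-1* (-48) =48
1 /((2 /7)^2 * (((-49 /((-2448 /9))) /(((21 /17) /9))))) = 28 /3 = 9.33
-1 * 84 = -84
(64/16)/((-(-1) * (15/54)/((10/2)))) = 72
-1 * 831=-831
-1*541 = -541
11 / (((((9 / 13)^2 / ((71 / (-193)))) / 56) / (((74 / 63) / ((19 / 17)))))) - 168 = -1777442120 / 2673243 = -664.90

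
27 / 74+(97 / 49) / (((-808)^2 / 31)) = 431980795 / 1183642432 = 0.36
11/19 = 0.58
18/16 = 9/8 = 1.12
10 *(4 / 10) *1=4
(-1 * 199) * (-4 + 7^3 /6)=-63481 /6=-10580.17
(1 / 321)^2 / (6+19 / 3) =1 / 1270839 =0.00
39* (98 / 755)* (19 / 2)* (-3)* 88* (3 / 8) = -3594591 / 755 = -4761.05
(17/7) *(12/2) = 102/7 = 14.57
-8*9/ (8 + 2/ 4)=-144/ 17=-8.47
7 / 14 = 1 / 2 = 0.50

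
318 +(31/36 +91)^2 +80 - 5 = 11445577/1296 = 8831.46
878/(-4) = -439/2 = -219.50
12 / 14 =0.86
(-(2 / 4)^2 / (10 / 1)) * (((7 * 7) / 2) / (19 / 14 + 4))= -343 / 3000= -0.11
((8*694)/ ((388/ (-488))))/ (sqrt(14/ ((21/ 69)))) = -338672*sqrt(46)/ 2231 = -1029.58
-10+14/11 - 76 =-932/11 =-84.73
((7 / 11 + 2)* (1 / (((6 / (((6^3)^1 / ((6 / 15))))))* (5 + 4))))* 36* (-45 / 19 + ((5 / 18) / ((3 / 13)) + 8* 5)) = 23110100 / 627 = 36858.21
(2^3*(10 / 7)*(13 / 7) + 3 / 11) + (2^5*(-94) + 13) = -1602718 / 539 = -2973.50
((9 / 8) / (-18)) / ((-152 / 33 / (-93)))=-1.26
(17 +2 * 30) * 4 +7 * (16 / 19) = 5964 / 19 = 313.89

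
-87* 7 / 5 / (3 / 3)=-609 / 5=-121.80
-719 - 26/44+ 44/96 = -189851/264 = -719.13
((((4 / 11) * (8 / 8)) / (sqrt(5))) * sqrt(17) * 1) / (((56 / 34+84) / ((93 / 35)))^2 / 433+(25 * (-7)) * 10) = -2164619826 * sqrt(85) / 52014749219125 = -0.00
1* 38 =38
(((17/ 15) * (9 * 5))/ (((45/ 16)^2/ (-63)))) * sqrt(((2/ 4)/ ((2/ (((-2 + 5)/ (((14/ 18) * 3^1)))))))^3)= -4896 * sqrt(7)/ 175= -74.02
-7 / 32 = -0.22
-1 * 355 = -355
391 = 391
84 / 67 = 1.25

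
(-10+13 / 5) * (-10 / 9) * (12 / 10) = 148 / 15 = 9.87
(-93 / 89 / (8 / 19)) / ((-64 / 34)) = 30039 / 22784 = 1.32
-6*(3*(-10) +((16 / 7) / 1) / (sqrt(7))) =180 - 96*sqrt(7) / 49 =174.82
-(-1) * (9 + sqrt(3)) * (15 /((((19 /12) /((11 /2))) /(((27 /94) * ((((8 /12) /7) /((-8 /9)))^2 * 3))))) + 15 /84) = 485875 * sqrt(3) /700112 + 4372875 /700112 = 7.45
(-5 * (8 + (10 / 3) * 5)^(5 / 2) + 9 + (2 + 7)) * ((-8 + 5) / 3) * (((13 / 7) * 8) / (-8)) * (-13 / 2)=-1521 / 7 + 2313610 * sqrt(222) / 189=182174.32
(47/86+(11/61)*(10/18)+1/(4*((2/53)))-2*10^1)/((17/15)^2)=-3535025/356728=-9.91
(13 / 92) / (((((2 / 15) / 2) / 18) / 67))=117585 / 46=2556.20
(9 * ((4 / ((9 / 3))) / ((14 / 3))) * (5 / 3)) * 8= 240 / 7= 34.29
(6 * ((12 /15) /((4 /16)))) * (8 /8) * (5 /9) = 32 /3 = 10.67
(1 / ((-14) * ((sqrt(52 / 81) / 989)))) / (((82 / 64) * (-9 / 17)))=134504 * sqrt(13) / 3731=129.98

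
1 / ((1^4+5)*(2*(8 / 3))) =1 / 32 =0.03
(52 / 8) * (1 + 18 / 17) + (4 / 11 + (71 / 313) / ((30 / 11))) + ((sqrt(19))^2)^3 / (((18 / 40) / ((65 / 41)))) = 2611010245583 / 107989695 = 24178.33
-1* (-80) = 80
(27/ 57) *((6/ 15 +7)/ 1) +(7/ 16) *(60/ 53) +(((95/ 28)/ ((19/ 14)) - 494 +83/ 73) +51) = -640078607/ 1470220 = -435.36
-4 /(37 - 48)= 4 /11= 0.36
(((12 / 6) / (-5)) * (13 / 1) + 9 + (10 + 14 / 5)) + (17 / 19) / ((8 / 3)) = 12871 / 760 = 16.94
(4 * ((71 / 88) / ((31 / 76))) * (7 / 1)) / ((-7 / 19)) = -51262 / 341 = -150.33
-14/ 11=-1.27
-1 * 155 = -155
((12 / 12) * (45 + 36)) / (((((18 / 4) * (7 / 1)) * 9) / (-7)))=-2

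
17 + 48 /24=19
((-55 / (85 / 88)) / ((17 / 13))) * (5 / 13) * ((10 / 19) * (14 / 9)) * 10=-6776000 / 49419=-137.11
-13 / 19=-0.68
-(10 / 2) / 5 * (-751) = 751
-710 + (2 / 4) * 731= -689 / 2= -344.50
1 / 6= 0.17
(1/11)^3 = 1/1331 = 0.00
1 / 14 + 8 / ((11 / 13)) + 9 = 2853 / 154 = 18.53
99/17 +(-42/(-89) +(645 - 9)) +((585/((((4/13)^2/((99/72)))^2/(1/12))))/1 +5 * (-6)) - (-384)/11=11921580467985/1090715648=10930.05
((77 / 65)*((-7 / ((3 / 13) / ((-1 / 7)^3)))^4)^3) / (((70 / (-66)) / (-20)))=867405630713908 / 169690201976865993059469735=0.00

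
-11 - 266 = -277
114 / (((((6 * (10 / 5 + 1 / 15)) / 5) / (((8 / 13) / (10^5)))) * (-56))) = -0.00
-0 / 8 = 0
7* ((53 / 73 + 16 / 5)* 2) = 20062 / 365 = 54.96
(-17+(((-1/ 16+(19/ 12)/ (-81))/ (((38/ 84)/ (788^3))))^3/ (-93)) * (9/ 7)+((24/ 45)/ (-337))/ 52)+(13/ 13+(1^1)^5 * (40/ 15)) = 7972185273492623960804263240304150078/ 825086642187015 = 9662240140455019172322.35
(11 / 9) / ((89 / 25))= 275 / 801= 0.34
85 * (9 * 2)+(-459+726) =1797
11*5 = 55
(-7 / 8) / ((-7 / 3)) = 3 / 8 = 0.38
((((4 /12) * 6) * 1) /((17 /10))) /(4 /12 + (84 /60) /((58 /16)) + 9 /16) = 139200 /151691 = 0.92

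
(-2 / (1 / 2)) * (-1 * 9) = 36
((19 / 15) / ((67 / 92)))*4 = 6992 / 1005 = 6.96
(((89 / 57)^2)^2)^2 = 3936588805702081 / 111429157112001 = 35.33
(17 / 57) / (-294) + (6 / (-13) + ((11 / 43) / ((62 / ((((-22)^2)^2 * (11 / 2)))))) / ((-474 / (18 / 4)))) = -1168436631365 / 22941551178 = -50.93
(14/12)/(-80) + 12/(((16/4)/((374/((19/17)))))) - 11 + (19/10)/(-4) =1810147/1824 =992.41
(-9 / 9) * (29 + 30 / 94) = -1378 / 47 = -29.32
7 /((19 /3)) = 21 /19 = 1.11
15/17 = 0.88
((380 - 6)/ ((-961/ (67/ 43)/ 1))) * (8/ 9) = -200464/ 371907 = -0.54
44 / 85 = 0.52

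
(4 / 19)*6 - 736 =-13960 / 19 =-734.74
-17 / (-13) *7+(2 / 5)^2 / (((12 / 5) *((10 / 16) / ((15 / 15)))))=9029 / 975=9.26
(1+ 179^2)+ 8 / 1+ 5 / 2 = 64105 / 2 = 32052.50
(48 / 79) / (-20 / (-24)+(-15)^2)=288 / 107045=0.00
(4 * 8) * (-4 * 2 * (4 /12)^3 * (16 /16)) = -256 /27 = -9.48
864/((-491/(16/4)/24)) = -82944/491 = -168.93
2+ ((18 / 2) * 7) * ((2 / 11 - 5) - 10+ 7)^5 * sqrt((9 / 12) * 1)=2 - 148184510544 * sqrt(3) / 161051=-1593673.92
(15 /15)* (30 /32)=15 /16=0.94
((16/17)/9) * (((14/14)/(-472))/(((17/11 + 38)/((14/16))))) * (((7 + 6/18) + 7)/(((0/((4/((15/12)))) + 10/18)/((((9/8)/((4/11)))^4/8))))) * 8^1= -35339259879/3049993011200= -0.01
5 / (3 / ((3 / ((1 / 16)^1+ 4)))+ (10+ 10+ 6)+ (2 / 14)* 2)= 0.16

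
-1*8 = -8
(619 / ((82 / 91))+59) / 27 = 20389 / 738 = 27.63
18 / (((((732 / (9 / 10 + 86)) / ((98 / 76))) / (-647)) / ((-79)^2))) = -515816908761 / 46360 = -11126335.39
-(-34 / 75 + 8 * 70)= -41966 / 75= -559.55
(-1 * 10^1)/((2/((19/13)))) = -7.31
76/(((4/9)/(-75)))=-12825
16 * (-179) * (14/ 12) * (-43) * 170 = 73275440/ 3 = 24425146.67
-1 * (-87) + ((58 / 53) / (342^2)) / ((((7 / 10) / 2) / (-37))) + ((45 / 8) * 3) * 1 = 9014943701 / 86787288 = 103.87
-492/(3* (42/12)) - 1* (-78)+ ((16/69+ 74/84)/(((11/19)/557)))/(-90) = 3681287/191268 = 19.25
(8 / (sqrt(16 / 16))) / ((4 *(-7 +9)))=1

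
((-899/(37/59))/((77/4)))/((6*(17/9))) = -318246/48433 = -6.57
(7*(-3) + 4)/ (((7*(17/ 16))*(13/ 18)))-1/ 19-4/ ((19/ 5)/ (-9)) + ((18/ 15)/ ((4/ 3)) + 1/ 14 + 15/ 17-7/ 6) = 6122561/ 881790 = 6.94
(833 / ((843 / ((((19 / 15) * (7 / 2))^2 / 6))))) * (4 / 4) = 14734937 / 4552200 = 3.24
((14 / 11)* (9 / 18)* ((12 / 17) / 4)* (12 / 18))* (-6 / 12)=-7 / 187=-0.04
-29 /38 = -0.76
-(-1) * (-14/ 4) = -7/ 2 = -3.50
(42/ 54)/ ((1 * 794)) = 7/ 7146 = 0.00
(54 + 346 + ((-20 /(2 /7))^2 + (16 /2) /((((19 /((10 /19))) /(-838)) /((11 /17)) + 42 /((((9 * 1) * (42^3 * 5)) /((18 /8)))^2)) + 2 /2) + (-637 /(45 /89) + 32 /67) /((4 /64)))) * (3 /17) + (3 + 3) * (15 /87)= -291727680992227243264846 /111430729295323274985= -2618.02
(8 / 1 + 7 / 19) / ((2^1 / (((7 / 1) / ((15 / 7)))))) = 2597 / 190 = 13.67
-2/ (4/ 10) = -5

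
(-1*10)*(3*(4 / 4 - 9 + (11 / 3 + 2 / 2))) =100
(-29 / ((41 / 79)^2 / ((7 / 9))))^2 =1605093887929 / 228886641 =7012.61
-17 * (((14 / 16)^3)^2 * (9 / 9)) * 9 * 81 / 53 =-1458024057 / 13893632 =-104.94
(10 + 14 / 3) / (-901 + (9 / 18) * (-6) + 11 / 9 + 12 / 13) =-1716 / 105517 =-0.02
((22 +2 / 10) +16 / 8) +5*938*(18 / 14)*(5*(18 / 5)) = 542821 / 5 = 108564.20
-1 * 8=-8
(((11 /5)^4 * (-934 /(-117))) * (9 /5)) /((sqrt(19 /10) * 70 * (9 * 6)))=6837347 * sqrt(190) /1458843750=0.06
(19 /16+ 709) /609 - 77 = -738925 /9744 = -75.83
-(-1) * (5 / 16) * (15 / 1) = 75 / 16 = 4.69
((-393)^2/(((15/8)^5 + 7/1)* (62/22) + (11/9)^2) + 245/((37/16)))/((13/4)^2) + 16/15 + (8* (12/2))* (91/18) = 100174941150339752/236960683652355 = 422.75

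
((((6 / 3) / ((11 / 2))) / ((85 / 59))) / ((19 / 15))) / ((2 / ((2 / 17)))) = 708 / 60401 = 0.01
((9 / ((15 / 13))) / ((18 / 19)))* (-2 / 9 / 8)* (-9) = 247 / 120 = 2.06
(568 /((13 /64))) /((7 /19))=690688 /91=7589.98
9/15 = 3/5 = 0.60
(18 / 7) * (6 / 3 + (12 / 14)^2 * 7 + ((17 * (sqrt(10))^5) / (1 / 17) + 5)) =1530 / 49 + 520200 * sqrt(10) / 7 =235033.63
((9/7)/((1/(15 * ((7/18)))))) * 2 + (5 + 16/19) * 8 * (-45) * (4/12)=-13035/19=-686.05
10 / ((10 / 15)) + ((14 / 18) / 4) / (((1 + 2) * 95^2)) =15.00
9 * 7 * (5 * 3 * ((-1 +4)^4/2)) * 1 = 76545/2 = 38272.50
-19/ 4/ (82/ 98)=-931/ 164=-5.68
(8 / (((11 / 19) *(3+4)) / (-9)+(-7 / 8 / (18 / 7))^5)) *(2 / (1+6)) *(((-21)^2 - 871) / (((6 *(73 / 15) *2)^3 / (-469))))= -1059154562580480000 / 208164739186113451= -5.09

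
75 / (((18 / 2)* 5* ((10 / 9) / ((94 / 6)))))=47 / 2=23.50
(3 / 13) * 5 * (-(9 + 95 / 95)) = -150 / 13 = -11.54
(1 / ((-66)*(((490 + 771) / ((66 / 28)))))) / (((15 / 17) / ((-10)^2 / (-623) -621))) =6578711 / 329953260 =0.02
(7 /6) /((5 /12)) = 14 /5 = 2.80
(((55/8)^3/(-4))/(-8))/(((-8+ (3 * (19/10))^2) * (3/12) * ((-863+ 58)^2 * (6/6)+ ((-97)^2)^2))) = 4159375/223636707731456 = 0.00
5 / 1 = 5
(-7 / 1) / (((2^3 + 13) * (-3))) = 1 / 9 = 0.11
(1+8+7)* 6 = 96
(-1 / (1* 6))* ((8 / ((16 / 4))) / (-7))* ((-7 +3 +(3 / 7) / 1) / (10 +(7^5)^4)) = -0.00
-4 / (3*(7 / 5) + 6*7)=-20 / 231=-0.09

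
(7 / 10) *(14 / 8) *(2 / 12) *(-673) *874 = -14410949 / 120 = -120091.24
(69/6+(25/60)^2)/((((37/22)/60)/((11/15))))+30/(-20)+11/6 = 203623/666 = 305.74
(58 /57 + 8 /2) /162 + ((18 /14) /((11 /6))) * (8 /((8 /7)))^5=11786.76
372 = 372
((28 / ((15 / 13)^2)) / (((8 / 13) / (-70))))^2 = 11589168409 / 2025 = 5723046.13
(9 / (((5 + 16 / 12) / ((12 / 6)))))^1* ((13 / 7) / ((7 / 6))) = 4212 / 931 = 4.52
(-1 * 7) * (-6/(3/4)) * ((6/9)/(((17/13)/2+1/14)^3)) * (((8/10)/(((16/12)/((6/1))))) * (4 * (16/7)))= 192914176/59895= 3220.87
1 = 1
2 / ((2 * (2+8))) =1 / 10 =0.10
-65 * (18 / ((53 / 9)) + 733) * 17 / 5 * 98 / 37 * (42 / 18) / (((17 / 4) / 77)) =-107153230184 / 5883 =-18214045.59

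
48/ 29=1.66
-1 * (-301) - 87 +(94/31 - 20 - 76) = 3752/31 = 121.03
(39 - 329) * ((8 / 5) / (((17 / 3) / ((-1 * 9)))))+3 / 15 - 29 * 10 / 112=3496467 / 4760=734.55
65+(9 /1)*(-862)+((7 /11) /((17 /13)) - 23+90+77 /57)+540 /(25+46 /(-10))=-80983798 /10659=-7597.69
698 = 698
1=1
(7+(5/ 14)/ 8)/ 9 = 263/ 336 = 0.78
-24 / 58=-0.41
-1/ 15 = -0.07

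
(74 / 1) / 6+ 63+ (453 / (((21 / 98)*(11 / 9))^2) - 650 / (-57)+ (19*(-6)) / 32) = 245983453 / 36784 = 6687.24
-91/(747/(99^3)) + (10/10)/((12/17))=-117728201/996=-118201.01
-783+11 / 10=-7819 / 10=-781.90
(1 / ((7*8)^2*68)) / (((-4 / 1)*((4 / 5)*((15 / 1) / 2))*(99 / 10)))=-5 / 253338624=-0.00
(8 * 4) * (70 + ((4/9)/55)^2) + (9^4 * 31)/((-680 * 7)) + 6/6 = 512777487269/233263800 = 2198.27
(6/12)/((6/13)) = 13/12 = 1.08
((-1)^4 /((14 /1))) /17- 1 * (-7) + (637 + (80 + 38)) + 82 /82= 181595 /238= 763.00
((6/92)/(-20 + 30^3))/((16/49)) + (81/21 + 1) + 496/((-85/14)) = -36313401583/472603264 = -76.84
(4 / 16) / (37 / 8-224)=-2 / 1755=-0.00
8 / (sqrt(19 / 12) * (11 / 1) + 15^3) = 324000 / 136685201-176 * sqrt(57) / 136685201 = 0.00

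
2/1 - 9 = -7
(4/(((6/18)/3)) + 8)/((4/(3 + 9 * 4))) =429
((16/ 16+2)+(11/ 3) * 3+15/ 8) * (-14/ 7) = -127/ 4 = -31.75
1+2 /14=8 /7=1.14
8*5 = 40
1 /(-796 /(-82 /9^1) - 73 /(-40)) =1640 /146273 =0.01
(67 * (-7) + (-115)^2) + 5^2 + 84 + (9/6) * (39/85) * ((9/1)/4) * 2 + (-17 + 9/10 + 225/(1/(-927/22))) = 12608719/3740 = 3371.32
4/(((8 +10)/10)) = 20/9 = 2.22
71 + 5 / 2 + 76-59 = 181 / 2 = 90.50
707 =707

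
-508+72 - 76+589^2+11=346420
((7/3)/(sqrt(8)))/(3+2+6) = 7 *sqrt(2)/132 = 0.07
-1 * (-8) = 8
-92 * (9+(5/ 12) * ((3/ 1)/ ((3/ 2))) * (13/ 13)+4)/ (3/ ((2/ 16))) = -1909/ 36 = -53.03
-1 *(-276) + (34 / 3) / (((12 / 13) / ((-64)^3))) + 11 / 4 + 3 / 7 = -811003183 / 252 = -3218266.60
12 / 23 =0.52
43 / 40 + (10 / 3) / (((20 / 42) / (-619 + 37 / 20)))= -4318.98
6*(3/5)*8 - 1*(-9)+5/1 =42.80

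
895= 895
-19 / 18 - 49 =-901 / 18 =-50.06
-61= -61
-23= -23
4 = 4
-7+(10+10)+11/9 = 128/9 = 14.22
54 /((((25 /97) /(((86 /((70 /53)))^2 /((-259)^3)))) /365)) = -1985989758534 /106415621375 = -18.66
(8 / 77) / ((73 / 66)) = 48 / 511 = 0.09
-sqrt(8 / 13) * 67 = -134 * sqrt(26) / 13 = -52.56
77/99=7/9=0.78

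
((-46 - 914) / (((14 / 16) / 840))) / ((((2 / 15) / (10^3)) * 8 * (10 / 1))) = -86400000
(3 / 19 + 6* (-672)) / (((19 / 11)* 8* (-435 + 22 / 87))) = 73310985 / 109232824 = 0.67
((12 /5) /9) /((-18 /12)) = -8 /45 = -0.18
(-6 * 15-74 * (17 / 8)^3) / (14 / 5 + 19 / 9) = -9216945 / 56576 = -162.91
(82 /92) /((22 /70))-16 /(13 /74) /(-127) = 2968289 /835406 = 3.55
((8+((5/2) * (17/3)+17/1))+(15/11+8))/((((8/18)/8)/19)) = 182571/11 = 16597.36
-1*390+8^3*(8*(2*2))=15994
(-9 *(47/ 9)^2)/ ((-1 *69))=2209/ 621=3.56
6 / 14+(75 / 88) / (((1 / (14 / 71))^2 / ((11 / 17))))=539907 / 1199758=0.45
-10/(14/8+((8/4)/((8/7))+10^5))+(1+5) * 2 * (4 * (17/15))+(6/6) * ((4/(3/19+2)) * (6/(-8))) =2173471969/41001435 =53.01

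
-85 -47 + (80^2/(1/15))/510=956/17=56.24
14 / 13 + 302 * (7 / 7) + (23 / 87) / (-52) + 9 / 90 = 527519 / 1740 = 303.17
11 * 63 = 693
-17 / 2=-8.50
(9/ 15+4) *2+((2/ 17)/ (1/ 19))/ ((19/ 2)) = 802/ 85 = 9.44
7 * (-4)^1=-28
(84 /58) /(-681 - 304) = -42 /28565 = -0.00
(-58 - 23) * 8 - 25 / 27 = -17521 / 27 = -648.93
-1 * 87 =-87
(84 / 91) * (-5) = -60 / 13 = -4.62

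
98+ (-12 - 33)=53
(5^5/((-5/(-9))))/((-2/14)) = -39375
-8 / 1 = -8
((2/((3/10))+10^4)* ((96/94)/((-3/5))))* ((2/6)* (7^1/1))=-16811200/423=-39742.79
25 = 25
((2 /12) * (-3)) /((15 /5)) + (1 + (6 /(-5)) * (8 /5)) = -1.09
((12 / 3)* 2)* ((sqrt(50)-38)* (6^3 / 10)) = -32832 / 5 +864* sqrt(2) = -5344.52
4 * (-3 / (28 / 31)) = -93 / 7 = -13.29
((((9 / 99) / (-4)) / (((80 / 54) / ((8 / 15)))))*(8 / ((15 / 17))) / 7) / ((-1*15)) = 34 / 48125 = 0.00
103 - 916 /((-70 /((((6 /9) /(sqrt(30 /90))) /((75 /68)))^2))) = 69305543 /590625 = 117.34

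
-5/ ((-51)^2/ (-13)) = 65/ 2601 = 0.02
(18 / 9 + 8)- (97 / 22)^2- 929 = -938.44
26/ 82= 13/ 41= 0.32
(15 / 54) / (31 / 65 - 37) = -325 / 42732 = -0.01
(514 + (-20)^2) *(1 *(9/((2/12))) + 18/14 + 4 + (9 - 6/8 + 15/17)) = 14883119/238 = 62534.11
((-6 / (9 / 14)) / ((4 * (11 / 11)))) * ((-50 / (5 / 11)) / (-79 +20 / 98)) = -3430 / 1053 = -3.26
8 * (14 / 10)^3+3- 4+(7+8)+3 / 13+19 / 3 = 207266 / 4875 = 42.52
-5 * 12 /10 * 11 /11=-6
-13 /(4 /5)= -65 /4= -16.25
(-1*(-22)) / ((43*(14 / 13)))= 143 / 301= 0.48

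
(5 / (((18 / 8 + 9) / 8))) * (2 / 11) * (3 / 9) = 64 / 297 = 0.22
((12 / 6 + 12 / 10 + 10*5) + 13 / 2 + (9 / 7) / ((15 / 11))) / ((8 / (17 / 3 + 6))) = 1415 / 16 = 88.44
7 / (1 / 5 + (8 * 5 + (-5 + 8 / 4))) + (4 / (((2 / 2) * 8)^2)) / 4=1213 / 5952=0.20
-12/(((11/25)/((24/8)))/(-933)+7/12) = -3358800/163231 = -20.58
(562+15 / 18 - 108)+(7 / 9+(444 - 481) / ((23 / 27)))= 170641 / 414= 412.18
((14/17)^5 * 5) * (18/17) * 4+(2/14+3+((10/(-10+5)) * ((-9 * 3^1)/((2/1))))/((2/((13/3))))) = 23541355007/337925966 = 69.66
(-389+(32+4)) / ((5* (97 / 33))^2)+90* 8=168977583 / 235225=718.37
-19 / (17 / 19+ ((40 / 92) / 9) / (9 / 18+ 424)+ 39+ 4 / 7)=-444102561 / 945851486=-0.47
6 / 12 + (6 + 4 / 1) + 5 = 31 / 2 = 15.50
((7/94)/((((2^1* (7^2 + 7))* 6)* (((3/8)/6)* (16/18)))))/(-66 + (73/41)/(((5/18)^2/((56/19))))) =19475/19633216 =0.00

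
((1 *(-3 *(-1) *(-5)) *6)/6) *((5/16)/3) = -25/16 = -1.56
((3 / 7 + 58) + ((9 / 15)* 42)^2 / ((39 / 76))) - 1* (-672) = 4477069 / 2275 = 1967.94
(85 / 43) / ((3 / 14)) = 1190 / 129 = 9.22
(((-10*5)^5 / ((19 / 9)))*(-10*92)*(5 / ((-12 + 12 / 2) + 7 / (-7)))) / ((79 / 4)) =-51750000000000 / 10507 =-4925287903.30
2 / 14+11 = 78 / 7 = 11.14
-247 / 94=-2.63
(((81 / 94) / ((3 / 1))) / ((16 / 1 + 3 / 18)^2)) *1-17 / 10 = -7512931 / 4422230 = -1.70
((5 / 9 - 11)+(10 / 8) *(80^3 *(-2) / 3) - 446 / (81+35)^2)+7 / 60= -129180736873 / 302760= -426677.03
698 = 698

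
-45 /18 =-5 /2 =-2.50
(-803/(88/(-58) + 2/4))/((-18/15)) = -116435/177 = -657.82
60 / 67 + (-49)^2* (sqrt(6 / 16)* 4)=5882.12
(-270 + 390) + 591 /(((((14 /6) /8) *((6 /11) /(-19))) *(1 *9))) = -162172 /21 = -7722.48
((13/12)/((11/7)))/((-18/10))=-455/1188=-0.38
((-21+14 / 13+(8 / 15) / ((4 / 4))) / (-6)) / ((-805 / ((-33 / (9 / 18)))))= 41591 / 156975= 0.26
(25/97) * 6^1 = 150/97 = 1.55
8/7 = 1.14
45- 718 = -673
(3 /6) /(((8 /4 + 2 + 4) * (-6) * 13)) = -1 /1248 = -0.00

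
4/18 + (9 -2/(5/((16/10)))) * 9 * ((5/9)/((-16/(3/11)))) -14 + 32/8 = -7553/720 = -10.49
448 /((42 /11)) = 352 /3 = 117.33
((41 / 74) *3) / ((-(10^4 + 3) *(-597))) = 41 / 147304178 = 0.00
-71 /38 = -1.87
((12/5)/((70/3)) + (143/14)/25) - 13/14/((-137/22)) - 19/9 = -625993/431550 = -1.45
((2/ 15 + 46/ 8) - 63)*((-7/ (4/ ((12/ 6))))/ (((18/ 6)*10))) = 23989/ 3600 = 6.66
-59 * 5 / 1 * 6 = -1770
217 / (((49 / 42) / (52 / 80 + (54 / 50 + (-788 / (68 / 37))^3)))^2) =59774210075993656533983753697 / 60343922500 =990558909656455569.89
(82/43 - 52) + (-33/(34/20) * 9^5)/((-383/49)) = 41043335496/279973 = 146597.48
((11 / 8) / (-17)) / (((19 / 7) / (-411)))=12.25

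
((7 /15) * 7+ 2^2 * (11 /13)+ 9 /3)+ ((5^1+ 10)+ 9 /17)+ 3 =28.18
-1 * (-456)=456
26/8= 13/4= 3.25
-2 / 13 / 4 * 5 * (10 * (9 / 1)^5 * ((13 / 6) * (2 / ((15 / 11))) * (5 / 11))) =-164025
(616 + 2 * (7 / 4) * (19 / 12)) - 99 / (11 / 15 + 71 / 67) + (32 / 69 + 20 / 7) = 661070743 / 1160488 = 569.65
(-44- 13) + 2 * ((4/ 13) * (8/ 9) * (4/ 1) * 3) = -50.44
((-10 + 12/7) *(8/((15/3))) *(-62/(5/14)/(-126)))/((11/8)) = -230144/17325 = -13.28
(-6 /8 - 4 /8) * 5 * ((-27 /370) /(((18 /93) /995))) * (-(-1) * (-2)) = -1388025 /296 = -4689.27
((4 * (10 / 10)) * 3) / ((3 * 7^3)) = 4 / 343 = 0.01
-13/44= -0.30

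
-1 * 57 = -57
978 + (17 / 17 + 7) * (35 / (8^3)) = 62627 / 64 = 978.55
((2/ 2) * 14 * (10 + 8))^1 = 252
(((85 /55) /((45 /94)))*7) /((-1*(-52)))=5593 /12870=0.43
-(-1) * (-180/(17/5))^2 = 810000/289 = 2802.77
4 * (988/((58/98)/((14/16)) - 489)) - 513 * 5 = -430980211/167495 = -2573.09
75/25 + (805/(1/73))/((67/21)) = 1234266/67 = 18421.88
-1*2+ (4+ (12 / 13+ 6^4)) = 16886 / 13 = 1298.92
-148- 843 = -991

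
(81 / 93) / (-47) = -27 / 1457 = -0.02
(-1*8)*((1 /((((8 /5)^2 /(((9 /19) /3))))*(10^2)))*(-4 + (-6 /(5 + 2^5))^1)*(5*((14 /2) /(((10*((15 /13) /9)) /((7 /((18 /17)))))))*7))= 5836831 /224960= 25.95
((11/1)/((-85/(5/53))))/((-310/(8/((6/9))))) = 66/139655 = 0.00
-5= -5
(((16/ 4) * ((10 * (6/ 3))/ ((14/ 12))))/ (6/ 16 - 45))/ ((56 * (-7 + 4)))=160/ 17493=0.01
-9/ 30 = -3/ 10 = -0.30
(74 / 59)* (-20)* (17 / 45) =-5032 / 531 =-9.48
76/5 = 15.20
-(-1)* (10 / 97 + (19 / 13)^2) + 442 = 7282413 / 16393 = 444.24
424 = 424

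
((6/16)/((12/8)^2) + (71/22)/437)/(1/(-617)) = -1548670/14421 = -107.39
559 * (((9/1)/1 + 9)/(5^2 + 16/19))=191178/491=389.36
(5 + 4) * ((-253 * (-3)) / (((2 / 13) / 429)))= 19048243.50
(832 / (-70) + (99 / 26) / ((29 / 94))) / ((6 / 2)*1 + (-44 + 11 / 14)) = -0.01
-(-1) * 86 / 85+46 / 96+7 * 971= 6798.49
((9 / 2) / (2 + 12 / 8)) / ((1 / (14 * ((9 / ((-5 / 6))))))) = -972 / 5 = -194.40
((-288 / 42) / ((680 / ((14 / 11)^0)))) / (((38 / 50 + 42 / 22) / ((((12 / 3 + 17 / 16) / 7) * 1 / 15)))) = -891 / 4891376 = -0.00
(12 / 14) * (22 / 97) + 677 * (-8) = -3677332 / 679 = -5415.81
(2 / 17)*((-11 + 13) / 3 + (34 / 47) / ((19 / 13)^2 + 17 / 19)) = 207055 / 1943967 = 0.11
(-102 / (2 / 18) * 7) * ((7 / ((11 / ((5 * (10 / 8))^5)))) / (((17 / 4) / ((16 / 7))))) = -1845703125 / 88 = -20973899.15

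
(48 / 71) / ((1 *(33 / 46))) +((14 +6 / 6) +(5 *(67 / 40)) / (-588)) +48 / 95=5735475367 / 349013280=16.43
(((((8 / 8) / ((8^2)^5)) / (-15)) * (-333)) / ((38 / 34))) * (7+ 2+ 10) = 1887 / 5368709120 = 0.00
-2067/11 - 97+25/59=-184631/649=-284.49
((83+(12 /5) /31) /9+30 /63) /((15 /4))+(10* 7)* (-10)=-102153344 /146475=-697.41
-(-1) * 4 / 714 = 2 / 357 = 0.01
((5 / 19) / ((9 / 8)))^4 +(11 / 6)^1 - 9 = -12250397161 / 1710072162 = -7.16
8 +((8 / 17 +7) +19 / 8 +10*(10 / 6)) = 14081 / 408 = 34.51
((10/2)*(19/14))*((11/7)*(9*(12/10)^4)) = 1218888/6125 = 199.00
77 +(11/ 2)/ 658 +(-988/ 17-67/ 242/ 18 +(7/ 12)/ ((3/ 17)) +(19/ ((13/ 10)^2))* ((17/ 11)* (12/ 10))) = 177173542867/ 4117365252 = 43.03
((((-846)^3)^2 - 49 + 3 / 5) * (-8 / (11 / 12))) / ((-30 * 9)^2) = -14665003452567265904 / 334125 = -43890769779475.54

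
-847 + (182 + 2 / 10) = -3324 / 5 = -664.80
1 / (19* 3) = 1 / 57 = 0.02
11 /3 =3.67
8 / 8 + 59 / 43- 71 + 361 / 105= -65.19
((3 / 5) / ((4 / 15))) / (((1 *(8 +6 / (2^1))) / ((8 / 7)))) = 0.23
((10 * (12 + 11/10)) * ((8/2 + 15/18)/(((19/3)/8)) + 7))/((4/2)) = 32619/38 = 858.39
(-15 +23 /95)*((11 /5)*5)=-15422 /95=-162.34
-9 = -9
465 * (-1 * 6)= -2790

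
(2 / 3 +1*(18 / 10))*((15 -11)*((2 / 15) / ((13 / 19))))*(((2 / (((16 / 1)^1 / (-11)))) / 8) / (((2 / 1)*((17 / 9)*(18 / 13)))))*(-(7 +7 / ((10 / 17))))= 162393 / 136000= 1.19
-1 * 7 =-7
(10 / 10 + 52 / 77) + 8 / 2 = 437 / 77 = 5.68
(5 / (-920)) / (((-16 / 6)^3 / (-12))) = -81 / 23552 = -0.00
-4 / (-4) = 1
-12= -12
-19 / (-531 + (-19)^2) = 19 / 170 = 0.11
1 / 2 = 0.50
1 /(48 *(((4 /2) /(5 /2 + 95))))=65 /64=1.02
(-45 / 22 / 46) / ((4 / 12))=-135 / 1012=-0.13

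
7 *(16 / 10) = 56 / 5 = 11.20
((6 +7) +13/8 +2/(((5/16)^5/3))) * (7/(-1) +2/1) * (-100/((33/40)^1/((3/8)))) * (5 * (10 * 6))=138265290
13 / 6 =2.17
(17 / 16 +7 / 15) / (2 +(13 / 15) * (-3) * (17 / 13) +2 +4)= 367 / 1104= 0.33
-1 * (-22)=22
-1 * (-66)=66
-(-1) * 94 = 94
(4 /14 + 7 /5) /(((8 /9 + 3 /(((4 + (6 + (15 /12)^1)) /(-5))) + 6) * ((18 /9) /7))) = 531 /500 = 1.06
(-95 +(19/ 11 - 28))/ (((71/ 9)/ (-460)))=5522760/ 781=7071.40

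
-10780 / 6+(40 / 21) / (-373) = -4691110 / 2611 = -1796.67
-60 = -60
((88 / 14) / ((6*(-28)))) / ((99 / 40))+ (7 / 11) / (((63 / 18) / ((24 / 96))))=883 / 29106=0.03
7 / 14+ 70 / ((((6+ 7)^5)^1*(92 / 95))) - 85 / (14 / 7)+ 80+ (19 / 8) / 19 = 2604633695 / 68317912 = 38.13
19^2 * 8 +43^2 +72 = 4809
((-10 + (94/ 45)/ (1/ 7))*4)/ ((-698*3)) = -416/ 47115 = -0.01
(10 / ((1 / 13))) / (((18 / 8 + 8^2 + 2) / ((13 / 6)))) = 260 / 63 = 4.13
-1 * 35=-35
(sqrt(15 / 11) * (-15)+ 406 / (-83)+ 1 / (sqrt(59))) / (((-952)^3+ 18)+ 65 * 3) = -sqrt(59) / 50905270505+ 406 / 71612499185+ 3 * sqrt(165) / 1898162629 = 0.00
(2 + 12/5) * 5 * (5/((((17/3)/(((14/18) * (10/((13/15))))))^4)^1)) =1650687500000/2385443281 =691.98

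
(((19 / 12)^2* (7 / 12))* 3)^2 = 6385729 / 331776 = 19.25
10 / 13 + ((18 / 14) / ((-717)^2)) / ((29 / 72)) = 115956566 / 150742319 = 0.77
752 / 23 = 32.70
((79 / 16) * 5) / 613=395 / 9808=0.04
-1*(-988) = 988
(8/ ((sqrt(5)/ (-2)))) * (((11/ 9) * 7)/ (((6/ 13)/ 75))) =-40040 * sqrt(5)/ 9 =-9948.02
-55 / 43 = -1.28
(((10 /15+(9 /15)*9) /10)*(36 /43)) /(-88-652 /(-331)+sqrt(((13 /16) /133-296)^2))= 384584928 /158983574275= 0.00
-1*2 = -2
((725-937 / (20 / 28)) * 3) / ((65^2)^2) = -8802 / 89253125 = -0.00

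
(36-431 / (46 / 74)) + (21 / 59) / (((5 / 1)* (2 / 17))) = -8911999 / 13570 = -656.74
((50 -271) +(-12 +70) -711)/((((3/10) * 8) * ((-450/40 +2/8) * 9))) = 2185/594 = 3.68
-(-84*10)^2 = -705600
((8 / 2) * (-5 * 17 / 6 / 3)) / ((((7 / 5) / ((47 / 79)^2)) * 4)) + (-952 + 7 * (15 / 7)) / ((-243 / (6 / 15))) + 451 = 47914891411 / 106159410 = 451.35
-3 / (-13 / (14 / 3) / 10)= 140 / 13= 10.77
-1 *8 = -8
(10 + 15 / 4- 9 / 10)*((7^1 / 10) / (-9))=-1799 / 1800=-1.00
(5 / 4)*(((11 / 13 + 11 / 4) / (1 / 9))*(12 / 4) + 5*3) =29145 / 208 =140.12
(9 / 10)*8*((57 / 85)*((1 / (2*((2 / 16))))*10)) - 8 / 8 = 16331 / 85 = 192.13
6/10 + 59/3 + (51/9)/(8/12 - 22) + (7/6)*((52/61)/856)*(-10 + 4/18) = 1127283703/56393280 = 19.99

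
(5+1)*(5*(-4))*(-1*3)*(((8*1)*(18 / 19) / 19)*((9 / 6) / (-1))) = -77760 / 361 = -215.40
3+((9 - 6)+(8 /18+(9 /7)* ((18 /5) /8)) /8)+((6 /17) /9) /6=1051193 /171360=6.13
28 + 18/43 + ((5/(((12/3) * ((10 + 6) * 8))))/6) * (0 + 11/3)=11264317/396288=28.42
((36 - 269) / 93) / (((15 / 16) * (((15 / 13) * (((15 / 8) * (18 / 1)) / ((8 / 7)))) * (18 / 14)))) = -1550848 / 25423875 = -0.06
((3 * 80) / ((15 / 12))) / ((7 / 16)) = 3072 / 7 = 438.86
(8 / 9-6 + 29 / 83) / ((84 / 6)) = -3557 / 10458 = -0.34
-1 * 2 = -2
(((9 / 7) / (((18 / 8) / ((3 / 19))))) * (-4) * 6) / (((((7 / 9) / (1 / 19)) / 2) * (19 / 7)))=-5184 / 48013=-0.11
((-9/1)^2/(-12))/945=-1/140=-0.01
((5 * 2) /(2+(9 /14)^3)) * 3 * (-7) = -576240 /6217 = -92.69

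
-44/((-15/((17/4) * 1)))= 187/15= 12.47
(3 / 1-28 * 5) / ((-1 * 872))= 137 / 872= 0.16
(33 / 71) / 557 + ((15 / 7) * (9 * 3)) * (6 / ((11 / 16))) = 1537589901 / 3045119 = 504.94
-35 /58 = -0.60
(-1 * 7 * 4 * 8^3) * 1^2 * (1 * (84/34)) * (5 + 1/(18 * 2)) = -178075.61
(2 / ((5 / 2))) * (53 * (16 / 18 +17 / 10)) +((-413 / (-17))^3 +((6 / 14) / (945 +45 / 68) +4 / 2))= 159784690530607 / 11057566275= 14450.26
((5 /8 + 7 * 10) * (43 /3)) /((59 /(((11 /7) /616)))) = 24295 /555072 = 0.04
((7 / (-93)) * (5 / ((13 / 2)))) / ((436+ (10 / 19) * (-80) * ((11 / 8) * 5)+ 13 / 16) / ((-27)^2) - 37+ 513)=-5171040 / 42530204821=-0.00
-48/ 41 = -1.17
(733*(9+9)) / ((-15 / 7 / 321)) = -9882306 / 5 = -1976461.20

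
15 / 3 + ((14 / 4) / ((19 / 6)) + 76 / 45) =6664 / 855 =7.79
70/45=14/9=1.56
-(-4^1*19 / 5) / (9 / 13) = 988 / 45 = 21.96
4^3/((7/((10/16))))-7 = -9/7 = -1.29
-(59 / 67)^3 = -205379 / 300763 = -0.68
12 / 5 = 2.40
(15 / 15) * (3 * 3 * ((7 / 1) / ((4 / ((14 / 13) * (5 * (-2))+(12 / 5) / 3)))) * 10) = -20412 / 13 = -1570.15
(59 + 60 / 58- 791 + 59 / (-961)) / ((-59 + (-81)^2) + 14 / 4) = -40745978 / 362603559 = -0.11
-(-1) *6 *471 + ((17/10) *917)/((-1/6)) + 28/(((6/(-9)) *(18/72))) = -33477/5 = -6695.40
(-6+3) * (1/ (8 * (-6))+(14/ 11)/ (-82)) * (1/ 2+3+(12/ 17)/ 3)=0.41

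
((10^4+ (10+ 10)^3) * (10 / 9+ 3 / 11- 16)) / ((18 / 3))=-1447000 / 33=-43848.48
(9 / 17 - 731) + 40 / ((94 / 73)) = -558826 / 799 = -699.41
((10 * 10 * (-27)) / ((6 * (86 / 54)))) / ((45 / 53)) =-14310 / 43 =-332.79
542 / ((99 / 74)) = 40108 / 99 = 405.13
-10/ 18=-5/ 9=-0.56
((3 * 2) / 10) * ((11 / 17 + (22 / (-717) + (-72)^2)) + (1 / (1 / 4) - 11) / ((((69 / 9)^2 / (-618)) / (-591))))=-49407701797 / 2149327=-22987.52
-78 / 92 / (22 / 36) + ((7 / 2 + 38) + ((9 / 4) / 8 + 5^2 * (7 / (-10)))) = 185349 / 8096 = 22.89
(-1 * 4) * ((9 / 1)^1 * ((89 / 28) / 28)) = -801 / 196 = -4.09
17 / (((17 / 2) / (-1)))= -2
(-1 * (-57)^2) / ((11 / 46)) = -149454 / 11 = -13586.73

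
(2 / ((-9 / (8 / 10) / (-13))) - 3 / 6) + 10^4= 900163 / 90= 10001.81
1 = 1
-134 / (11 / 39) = -5226 / 11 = -475.09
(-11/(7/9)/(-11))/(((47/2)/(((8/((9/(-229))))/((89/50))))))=-183200/29281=-6.26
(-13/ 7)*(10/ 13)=-10/ 7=-1.43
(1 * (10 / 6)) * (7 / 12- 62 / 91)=-535 / 3276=-0.16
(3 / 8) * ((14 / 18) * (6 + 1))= 49 / 24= 2.04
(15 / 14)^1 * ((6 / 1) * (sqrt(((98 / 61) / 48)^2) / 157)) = 105 / 76616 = 0.00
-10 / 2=-5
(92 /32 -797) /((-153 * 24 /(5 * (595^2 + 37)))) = 5623389715 /14688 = 382856.05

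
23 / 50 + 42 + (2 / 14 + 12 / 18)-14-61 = -33317 / 1050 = -31.73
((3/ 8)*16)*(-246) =-1476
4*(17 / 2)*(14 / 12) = 119 / 3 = 39.67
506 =506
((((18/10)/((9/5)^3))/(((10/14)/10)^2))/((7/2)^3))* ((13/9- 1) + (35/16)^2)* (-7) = -301225/5832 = -51.65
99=99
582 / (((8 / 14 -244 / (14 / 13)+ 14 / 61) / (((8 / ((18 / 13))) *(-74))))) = 1102.17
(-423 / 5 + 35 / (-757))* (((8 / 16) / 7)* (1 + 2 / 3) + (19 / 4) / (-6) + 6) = -28674547 / 63588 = -450.94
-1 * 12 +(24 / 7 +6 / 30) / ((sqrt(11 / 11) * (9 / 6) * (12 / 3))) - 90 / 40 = -5731 / 420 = -13.65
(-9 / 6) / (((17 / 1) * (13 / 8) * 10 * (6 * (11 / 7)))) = -7 / 12155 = -0.00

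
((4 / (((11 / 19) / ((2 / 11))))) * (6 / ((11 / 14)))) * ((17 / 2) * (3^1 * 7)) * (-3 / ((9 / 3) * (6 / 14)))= -5317872 / 1331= -3995.40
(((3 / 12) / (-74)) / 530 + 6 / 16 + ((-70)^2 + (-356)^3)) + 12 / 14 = -49541418113477 / 1098160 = -45113114.77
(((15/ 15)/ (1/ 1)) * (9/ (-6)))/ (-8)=3/ 16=0.19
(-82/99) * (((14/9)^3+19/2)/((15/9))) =-792899/120285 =-6.59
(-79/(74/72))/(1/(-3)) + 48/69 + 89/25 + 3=5060264/21275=237.85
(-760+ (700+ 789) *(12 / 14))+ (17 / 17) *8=3670 / 7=524.29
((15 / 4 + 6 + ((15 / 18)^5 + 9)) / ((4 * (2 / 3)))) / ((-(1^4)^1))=-148925 / 20736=-7.18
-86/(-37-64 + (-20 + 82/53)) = 4558/6331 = 0.72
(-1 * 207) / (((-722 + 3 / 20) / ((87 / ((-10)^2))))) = 18009 / 72185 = 0.25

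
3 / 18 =1 / 6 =0.17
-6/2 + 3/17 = -48/17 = -2.82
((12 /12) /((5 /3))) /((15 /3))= 3 /25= 0.12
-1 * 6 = -6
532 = 532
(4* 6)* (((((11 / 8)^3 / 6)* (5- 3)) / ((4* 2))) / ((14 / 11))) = 14641 / 7168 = 2.04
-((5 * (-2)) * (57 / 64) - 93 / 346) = 9.18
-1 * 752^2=-565504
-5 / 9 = -0.56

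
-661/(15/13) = -8593/15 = -572.87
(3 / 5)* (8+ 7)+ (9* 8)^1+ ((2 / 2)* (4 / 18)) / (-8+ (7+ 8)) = 5105 / 63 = 81.03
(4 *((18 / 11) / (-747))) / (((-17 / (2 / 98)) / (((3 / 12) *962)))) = 0.00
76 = 76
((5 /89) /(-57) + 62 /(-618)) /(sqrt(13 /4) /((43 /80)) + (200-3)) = -19282096808 /37483966926279 + 91049920 * sqrt(13) /37483966926279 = -0.00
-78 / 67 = -1.16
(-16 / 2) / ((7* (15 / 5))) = -8 / 21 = -0.38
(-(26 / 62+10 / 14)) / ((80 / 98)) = -861 / 620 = -1.39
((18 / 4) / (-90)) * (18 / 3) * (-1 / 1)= 3 / 10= 0.30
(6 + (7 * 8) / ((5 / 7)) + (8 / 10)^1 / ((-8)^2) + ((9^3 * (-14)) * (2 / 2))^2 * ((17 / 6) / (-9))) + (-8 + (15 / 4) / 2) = -32791799.71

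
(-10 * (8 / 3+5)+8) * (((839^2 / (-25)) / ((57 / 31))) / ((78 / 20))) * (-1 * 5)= -8990479012 / 6669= -1348100.02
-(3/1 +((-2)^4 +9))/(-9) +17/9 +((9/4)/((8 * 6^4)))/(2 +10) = 276481/55296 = 5.00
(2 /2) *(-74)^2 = 5476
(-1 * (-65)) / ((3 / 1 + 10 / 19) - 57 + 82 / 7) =-1.56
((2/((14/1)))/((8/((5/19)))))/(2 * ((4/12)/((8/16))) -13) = -3/7448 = -0.00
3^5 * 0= 0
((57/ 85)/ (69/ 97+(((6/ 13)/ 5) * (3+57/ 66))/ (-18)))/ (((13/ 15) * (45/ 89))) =10825782/ 4892005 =2.21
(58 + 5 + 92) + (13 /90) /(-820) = 11438987 /73800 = 155.00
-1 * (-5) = 5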